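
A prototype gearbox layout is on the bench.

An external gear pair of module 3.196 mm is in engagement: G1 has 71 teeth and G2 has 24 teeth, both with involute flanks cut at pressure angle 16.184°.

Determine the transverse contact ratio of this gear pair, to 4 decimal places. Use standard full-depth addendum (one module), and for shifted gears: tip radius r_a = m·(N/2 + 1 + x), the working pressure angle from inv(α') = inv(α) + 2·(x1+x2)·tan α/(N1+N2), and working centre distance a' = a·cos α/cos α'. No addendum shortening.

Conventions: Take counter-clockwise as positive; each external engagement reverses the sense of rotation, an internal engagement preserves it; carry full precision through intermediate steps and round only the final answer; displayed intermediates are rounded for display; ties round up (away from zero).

class = single-mesh tooth geometry [involute pair 71T × 24T, m = 3.196]
base radii: r_b1 = 108.961836, r_b2 = 36.832170
tip radii: r_a1 = 116.654000, r_a2 = 41.548000
no profile shift: α' = α, a' = a
action lengths: √(r_a1²−r_b1²) = 41.659020, √(r_a2²−r_b2²) = 19.225701
base pitch p_b = π·m·cos α = 9.642640
CR = (41.659020 + 19.225701 − 151.810000·sin 16.18400°)/9.642640 = 1.926007
contact ratio ≈ 1.9260

1.9260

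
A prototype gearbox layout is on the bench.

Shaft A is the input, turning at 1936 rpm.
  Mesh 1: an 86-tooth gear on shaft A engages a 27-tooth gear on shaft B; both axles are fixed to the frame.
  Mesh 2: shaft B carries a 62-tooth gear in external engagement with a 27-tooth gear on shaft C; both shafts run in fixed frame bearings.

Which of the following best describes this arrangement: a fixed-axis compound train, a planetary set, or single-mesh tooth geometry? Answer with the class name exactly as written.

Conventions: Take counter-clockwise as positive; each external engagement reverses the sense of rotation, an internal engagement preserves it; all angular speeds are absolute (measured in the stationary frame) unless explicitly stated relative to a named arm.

2-mesh fixed-axis compound train (all bearings frame-fixed)
classification: fixed-axis compound train

fixed-axis compound train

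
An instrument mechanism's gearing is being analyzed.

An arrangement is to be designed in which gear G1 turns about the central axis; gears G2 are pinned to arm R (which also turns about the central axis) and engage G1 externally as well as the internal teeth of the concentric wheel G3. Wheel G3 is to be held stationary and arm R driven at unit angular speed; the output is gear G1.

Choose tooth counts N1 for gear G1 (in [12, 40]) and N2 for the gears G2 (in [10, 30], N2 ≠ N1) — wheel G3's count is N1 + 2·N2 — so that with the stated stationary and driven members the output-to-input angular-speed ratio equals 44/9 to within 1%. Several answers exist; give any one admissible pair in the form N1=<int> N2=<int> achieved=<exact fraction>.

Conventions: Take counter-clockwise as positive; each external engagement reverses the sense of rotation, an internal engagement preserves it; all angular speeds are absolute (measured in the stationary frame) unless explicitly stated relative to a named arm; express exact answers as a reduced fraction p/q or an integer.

planetary set to be sized for 44/9 (Willis relation)
Willis with ω_ring = 0: ω_sun/ω_arm = (N1+N3)/N1; set equal to 44/9  ⇒  N3/N1 = 44/9 − 1 = 35/9
N3 = N1 + 2·N2  ⇒  N2/N1 = (N3/N1 − 1)/2 = (35/9 − 1)/2 = 13/9
smallest multiple with N1 ≥ 12 and N2 ≥ 10: k = 2  ⇒  N1 = 2·9 = 18, N2 = 2·13 = 26 (N1 ≤ 40, N2 ≤ 30, N2 ≠ N1 ✓), N3 = 18 + 2·26 = 70
check: (N1+N3)/N1 with N1 = 18, N3 = 70 gives 44/9; |achieved − target| = 0 ≤ 11/225 ✓

N1=18 N2=26 achieved=44/9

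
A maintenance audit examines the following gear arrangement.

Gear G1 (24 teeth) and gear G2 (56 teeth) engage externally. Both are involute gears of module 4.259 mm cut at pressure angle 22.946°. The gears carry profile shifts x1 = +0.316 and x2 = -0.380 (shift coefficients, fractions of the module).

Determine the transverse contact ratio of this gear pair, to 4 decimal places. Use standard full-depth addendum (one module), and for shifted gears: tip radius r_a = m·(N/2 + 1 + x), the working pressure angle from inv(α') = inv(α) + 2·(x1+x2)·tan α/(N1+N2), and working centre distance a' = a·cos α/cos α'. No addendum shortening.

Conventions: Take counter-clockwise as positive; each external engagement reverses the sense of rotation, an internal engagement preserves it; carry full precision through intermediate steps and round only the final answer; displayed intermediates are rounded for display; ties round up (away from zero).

class = single-mesh tooth geometry [involute pair 24T × 56T, m = 4.259]
base radii: r_b1 = 47.063962, r_b2 = 109.815911
tip radii: r_a1 = 56.712844, r_a2 = 121.892580
inv(α') = inv(22.946°) + 2·(+0.316-0.380)·tan α/(24+56) = 0.02220234  ⇒  α' = 22.72715°
a' = a·cos α / cos α' = 170.3600·cos 22.946°/cos 22.72715° = 170.086191
action lengths: √(r_a1²−r_b1²) = 31.643801, √(r_a2²−r_b2²) = 52.898646
base pitch p_b = π·m·cos α = 12.321316
CR = (31.643801 + 52.898646 − 170.086191·sin 22.72715°)/12.321316 = 1.528313
contact ratio ≈ 1.5283

1.5283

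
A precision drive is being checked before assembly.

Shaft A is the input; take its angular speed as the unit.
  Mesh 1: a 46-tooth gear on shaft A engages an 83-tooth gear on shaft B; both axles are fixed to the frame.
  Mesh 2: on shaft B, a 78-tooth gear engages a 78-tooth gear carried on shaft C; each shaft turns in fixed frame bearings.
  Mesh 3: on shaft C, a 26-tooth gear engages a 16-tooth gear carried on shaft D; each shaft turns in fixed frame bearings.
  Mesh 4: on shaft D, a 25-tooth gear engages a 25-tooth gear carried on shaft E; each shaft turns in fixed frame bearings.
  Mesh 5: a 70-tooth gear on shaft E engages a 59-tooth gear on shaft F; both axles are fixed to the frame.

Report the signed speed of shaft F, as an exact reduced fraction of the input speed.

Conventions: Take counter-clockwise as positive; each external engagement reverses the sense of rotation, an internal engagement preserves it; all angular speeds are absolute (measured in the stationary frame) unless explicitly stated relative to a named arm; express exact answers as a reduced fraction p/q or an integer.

5-mesh fixed-axis compound train (all bearings frame-fixed)
mesh 1 [46T→83T]: |ω|/ω_in = 1×46/83 = 46/83, sense flips to −
mesh 2 [78T→78T]: |ω|/ω_in = (46/83)×78/78 = 46/83, sense flips to +
mesh 3 [26T→16T]: |ω|/ω_in = (46/83)×26/16 = 299/332, sense flips to −
mesh 4 [25T→25T]: |ω|/ω_in = (299/332)×25/25 = 299/332, sense flips to +
mesh 5 [70T→59T]: |ω|/ω_in = (299/332)×70/59 = 10465/9794, sense flips to −
signed output speed (× input speed) = -10465/9794

-10465/9794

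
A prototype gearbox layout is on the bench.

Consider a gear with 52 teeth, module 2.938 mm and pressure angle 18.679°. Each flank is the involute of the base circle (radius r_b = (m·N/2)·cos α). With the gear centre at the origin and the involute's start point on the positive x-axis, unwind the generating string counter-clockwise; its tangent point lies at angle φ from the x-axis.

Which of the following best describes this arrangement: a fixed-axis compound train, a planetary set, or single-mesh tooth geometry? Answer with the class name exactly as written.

class = single-mesh tooth geometry [base-circle involute, m = 2.938, 52T]
classification: single-mesh tooth geometry

single-mesh tooth geometry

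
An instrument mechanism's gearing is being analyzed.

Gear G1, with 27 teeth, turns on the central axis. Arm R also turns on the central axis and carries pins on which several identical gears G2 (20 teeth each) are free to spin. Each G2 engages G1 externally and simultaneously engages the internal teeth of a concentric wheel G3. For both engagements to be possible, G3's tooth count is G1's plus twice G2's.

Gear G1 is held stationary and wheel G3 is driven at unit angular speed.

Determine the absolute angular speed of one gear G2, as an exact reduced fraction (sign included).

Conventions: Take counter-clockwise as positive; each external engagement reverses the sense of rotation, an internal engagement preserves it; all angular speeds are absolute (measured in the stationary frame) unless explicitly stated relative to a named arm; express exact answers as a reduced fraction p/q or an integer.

67/40

class = planetary set [G3 = 27+2·20 = 67; Willis about the carrier]
ring teeth: 27 + 2·20 = 67
27(ω_sun−ω_arm) = −67(ω_ring−ω_arm),  ω_sun = 0, ω_ring = 1
27(0−ω_arm) = −67(1−ω_arm)  ⇒  94·ω_arm = 67  ⇒  ω_arm = 67/94
sun–planet mesh: 27·(0−67/94) = −20·(ω_p−ω_arm)  ⇒  ω_p−ω_arm = 1809/1880
ω_p = 67/94 + 1809/1880 = 67/40
exact speed ratio = 67/40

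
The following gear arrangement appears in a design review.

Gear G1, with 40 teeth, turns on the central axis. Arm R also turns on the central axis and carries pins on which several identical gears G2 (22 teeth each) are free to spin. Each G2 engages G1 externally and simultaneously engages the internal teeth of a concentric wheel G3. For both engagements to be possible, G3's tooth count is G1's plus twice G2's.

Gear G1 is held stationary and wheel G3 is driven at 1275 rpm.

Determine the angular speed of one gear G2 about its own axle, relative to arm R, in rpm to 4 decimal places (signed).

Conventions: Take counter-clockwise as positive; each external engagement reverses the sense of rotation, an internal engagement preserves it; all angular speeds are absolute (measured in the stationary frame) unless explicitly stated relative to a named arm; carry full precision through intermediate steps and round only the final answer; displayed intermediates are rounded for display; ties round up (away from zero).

+1570.3812 rpm

class = planetary set [G3 = 40+2·22 = 84; Willis about the carrier]
normalise by the input: solve with ω_ring = 1, then scale by 1275 rpm
ring teeth: 40 + 2·22 = 84
40(ω_sun−ω_arm) = −84(ω_ring−ω_arm),  ω_sun = 0, ω_ring = 1
40(0−ω_arm) = −84(1−ω_arm)  ⇒  124·ω_arm = 84  ⇒  ω_arm = 21/31
sun–planet mesh: 40·(0−21/31) = −22·(ω_p−ω_arm)  ⇒  ω_p−ω_arm = 420/341
scale: ω_p−ω_arm = 420/341 × 1275 rpm = +1570.3812 rpm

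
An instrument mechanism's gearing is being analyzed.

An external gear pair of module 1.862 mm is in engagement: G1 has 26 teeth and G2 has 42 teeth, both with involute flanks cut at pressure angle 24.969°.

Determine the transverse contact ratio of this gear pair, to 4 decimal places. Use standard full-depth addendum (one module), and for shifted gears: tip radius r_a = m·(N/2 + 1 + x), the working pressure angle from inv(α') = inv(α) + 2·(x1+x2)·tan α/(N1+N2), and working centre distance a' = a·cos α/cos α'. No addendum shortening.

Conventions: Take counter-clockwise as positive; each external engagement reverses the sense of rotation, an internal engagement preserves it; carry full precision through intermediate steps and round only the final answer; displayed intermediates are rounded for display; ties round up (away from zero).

1.4858

recognized (one external pair, fixed centres): single-mesh tooth geometry, m = 1.862, N1 = 26, N2 = 42
base radii: r_b1 = 21.943618, r_b2 = 35.447383
tip radii: r_a1 = 26.068000, r_a2 = 40.964000
no profile shift: α' = α, a' = a
action lengths: √(r_a1²−r_b1²) = 14.071896, √(r_a2²−r_b2²) = 20.531253
base pitch p_b = π·m·cos α = 5.302916
CR = (14.071896 + 20.531253 − 63.308000·sin 24.96900°)/5.302916 = 1.485801
contact ratio ≈ 1.4858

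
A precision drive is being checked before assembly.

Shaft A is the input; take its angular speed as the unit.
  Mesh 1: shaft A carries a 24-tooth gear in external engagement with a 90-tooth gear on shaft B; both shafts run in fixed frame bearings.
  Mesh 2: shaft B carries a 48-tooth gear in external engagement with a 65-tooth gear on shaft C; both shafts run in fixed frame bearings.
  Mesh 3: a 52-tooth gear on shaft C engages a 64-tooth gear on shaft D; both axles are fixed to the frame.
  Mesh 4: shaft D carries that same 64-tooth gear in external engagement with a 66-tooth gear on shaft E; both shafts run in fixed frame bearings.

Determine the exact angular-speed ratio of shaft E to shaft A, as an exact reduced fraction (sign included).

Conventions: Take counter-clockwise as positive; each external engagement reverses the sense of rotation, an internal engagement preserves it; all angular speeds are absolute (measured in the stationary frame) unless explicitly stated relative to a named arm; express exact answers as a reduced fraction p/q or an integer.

class = fixed-axis compound train [4 meshes; 4 ratios multiply, 4 sense flips]
mesh 1 [24T→90T]: running ratio 4/15, sense −
mesh 2 [48T→65T]: running ratio 64/325, sense +
mesh 3 [52T→64T]: running ratio 4/25, sense −
mesh 4 [64T→66T]: running ratio 128/825, sense +
ω_out/ω_in = 128/825

128/825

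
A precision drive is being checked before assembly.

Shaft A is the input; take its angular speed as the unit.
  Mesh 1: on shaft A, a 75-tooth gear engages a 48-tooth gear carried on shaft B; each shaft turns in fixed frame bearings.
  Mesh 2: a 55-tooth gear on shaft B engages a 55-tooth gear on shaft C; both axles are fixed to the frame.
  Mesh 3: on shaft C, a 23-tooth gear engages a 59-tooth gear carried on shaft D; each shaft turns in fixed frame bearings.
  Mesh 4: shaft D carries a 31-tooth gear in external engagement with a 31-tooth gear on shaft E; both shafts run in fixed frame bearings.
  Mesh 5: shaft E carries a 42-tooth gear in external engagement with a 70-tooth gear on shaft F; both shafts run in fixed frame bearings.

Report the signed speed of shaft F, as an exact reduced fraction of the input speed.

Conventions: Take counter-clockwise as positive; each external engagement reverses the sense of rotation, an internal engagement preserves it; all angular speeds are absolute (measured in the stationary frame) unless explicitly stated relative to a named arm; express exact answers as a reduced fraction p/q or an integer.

5-mesh fixed-axis compound train (all bearings frame-fixed)
mesh 1 [75T→48T]: |ω|/ω_in = 1×75/48 = 25/16, sense flips to −
mesh 2 [55T→55T]: |ω|/ω_in = (25/16)×55/55 = 25/16, sense flips to +
mesh 3 [23T→59T]: |ω|/ω_in = (25/16)×23/59 = 575/944, sense flips to −
mesh 4 [31T→31T]: |ω|/ω_in = (575/944)×31/31 = 575/944, sense flips to +
mesh 5 [42T→70T]: |ω|/ω_in = (575/944)×42/70 = 345/944, sense flips to −
signed output speed (× input speed) = -345/944

-345/944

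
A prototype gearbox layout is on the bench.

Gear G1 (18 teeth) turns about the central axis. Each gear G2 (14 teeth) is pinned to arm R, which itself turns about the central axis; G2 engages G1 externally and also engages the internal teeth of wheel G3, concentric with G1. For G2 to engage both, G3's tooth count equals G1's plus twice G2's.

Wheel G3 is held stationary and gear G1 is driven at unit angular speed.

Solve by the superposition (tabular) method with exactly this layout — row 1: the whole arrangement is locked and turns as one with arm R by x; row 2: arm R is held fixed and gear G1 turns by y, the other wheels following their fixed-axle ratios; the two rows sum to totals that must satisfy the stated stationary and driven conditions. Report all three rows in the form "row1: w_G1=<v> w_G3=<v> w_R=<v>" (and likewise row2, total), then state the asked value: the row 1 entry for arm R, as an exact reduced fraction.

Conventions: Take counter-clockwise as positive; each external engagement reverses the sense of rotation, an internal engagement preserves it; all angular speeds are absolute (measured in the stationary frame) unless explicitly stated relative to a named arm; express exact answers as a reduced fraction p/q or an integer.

row1: w_G1=9/32 w_G3=9/32 w_R=9/32
row2: w_G1=23/32 w_G3=-9/32 w_R=0
total: w_G1=1 w_G3=0 w_R=9/32
asked value: 9/32

recognized (axles ride arm R): planetary set, 18/14/46 teeth
row 1 — lock + rotate with arm: ω_sun = ω_ring = ω_arm = x
row 2: sun turns y, ring = −(18/46)·y, arm 0
boundary: total ω_ring = x − (18/46)·y = 0 and total ω_sun = x + y = 1  ⇒  y = 23/32, x = 9/32
row 2 ring = −(18/46)·23/32 = -9/32
totals (row 1 + row 2): sun 9/32 + 23/32 = 1, ring 9/32 + (-9/32) = 0, arm 9/32 + 0 = 9/32
asked cell (row1, arm) = 9/32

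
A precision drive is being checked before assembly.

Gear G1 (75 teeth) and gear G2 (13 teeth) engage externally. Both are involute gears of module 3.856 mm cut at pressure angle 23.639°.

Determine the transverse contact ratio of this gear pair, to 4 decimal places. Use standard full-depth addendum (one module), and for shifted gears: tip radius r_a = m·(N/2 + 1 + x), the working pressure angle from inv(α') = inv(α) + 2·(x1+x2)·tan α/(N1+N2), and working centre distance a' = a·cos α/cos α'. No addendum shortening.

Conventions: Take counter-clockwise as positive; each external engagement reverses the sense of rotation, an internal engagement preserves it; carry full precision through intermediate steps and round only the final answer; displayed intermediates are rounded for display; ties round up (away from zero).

single-mesh involute tooth geometry (75T engaging 13T at module 3.856)
base radii: r_b1 = 132.466615, r_b2 = 22.960880
tip radii: r_a1 = 148.456000, r_a2 = 28.920000
no profile shift: α' = α, a' = a
action lengths: √(r_a1²−r_b1²) = 67.020742, √(r_a2²−r_b2²) = 17.583071
base pitch p_b = π·m·cos α = 11.097497
CR = (67.020742 + 17.583071 − 169.664000·sin 23.63900°)/11.097497 = 1.493416
contact ratio ≈ 1.4934

1.4934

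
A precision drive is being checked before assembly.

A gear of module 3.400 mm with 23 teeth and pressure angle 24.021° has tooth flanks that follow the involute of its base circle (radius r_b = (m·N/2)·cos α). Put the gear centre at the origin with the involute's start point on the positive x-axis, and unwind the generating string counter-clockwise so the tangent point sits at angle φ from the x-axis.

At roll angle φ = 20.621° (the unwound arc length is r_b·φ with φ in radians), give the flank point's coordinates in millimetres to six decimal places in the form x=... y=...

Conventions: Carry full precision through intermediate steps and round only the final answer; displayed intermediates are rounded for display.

x=37.952456 y=0.547823

class = single-mesh tooth geometry [base-circle involute, m = 3.400, 23T]
pitch radius r_p = m·N/2 = 3.400·23/2 = 39.100000
base radius r_b = r_p·cos α = 39.100000·cos 24.021° = 35.713796
roll angle φ = 20.621° = 0.35990435 rad
x = r_b·(cos φ + φ·sin φ) = 37.952456
y = r_b·(sin φ − φ·cos φ) = 0.547823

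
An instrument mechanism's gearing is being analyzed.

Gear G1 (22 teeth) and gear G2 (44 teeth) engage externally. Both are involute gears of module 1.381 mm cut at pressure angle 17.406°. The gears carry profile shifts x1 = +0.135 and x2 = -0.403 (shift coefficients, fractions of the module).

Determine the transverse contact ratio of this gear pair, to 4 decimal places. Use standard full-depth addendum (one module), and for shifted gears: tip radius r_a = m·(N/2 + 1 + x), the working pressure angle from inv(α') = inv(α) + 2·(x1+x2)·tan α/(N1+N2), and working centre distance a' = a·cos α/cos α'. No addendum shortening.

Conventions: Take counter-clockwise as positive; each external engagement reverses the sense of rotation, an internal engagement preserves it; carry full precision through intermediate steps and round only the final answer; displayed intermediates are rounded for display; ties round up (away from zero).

1.8561

single-mesh involute tooth geometry (22T engaging 44T at module 1.381)
base radii: r_b1 = 14.495389, r_b2 = 28.990778
tip radii: r_a1 = 16.758435, r_a2 = 31.206457
inv(α') = inv(17.406°) + 2·(+0.135-0.403)·tan α/(22+44) = 0.00715803  ⇒  α' = 15.76312°
a' = a·cos α / cos α' = 45.5730·cos 17.406°/cos 15.76312° = 45.185453
action lengths: √(r_a1²−r_b1²) = 8.410044, √(r_a2²−r_b2²) = 11.548928
base pitch p_b = π·m·cos α = 4.139873
CR = (8.410044 + 11.548928 − 45.185453·sin 15.76312°)/4.139873 = 1.856061
contact ratio ≈ 1.8561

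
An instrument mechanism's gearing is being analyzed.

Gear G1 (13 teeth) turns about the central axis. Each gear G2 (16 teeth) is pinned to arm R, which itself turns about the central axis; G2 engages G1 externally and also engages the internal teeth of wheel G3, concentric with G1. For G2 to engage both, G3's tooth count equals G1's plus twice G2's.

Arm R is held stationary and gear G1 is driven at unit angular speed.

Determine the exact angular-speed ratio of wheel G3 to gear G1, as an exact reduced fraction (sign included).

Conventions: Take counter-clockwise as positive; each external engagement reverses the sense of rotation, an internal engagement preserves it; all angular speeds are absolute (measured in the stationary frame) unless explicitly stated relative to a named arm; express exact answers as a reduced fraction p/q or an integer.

-13/45

topology: planetary set — G1 13T / G2 16T / G3 45T, arm = carrier (Willis)
ring teeth: 13 + 2·16 = 45
13(ω_sun−ω_arm) = −45(ω_ring−ω_arm),  ω_arm = 0, ω_sun = 1
ω_ring = 0 − (13/45)(1−0) = -13/45
ω_out/ω_in = -13/45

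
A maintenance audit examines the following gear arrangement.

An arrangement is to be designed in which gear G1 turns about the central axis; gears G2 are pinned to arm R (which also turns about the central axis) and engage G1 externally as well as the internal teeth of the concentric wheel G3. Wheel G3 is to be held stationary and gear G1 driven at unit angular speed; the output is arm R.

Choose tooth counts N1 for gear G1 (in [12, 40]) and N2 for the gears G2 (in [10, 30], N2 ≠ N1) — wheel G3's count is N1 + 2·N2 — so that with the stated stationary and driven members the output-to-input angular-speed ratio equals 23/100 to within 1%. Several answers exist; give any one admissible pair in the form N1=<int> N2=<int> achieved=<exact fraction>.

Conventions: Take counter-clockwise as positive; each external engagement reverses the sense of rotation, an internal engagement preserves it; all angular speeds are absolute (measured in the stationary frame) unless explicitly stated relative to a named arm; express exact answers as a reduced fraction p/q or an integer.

topology: planetary set — design target 23/100, arm = carrier (Willis)
Willis with ω_ring = 0: ω_arm/ω_sun = N1/(N1+N3); set equal to 23/100  ⇒  N3/N1 = 1/(23/100) − 1 = 77/23
N3 = N1 + 2·N2  ⇒  N2/N1 = (N3/N1 − 1)/2 = (77/23 − 1)/2 = 27/23
smallest multiple with N1 ≥ 12 and N2 ≥ 10: k = 1  ⇒  N1 = 1·23 = 23, N2 = 1·27 = 27 (N1 ≤ 40, N2 ≤ 30, N2 ≠ N1 ✓), N3 = 23 + 2·27 = 77
check: N1/(N1+N3) with N1 = 23, N3 = 77 gives 23/100; |achieved − target| = 0 ≤ 23/10000 ✓

N1=23 N2=27 achieved=23/100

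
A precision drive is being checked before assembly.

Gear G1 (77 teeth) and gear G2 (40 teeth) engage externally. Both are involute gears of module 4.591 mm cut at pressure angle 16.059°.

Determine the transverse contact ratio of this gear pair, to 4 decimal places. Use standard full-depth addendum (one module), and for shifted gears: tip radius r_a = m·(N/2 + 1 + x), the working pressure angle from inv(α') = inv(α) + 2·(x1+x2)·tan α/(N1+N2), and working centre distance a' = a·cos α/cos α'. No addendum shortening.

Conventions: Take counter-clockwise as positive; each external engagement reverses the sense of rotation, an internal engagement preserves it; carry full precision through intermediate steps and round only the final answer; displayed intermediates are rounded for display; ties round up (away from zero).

2.0256

single-mesh involute tooth geometry (77T engaging 40T at module 4.591)
base radii: r_b1 = 169.856110, r_b2 = 88.236940
tip radii: r_a1 = 181.344500, r_a2 = 96.411000
no profile shift: α' = α, a' = a
action lengths: √(r_a1²−r_b1²) = 63.519521, √(r_a2²−r_b2²) = 38.850010
base pitch p_b = π·m·cos α = 13.860226
CR = (63.519521 + 38.850010 − 268.573500·sin 16.05900°)/13.860226 = 2.025568
contact ratio ≈ 2.0256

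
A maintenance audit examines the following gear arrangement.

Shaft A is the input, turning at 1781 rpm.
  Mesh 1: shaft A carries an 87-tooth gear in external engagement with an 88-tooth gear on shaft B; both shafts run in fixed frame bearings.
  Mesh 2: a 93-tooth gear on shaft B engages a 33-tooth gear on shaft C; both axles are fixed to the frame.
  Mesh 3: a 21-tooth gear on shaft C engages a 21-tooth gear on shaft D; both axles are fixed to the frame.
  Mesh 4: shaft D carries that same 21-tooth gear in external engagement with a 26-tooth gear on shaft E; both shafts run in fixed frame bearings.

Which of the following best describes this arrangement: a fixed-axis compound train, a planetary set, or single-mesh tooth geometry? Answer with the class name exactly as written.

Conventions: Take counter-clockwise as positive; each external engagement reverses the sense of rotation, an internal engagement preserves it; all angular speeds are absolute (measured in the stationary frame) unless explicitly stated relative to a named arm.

fixed-axis compound train

class = fixed-axis compound train [4 meshes; 4 ratios multiply, 4 sense flips]
classification: fixed-axis compound train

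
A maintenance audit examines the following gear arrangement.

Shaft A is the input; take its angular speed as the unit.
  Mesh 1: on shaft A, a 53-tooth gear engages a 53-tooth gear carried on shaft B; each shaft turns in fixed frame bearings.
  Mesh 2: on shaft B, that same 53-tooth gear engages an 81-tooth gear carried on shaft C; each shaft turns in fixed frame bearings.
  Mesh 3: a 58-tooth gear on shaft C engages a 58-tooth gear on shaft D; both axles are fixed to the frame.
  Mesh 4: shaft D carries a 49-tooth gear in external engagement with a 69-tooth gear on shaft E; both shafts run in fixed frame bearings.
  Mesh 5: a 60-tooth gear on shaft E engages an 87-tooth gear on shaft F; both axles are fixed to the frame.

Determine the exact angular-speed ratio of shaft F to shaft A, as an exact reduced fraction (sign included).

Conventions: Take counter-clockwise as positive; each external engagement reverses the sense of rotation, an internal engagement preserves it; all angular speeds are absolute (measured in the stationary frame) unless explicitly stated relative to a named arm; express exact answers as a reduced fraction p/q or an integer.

class = fixed-axis compound train [5 meshes; 5 ratios multiply, 5 sense flips]
mesh 1 [53T→53T]: running ratio 1, sense −
mesh 2 [53T→81T]: running ratio 53/81, sense +
mesh 3 [58T→58T]: running ratio 53/81, sense −
mesh 4 [49T→69T]: running ratio 2597/5589, sense +
mesh 5 [60T→87T]: running ratio 51940/162081, sense −
ω_out/ω_in = -51940/162081

-51940/162081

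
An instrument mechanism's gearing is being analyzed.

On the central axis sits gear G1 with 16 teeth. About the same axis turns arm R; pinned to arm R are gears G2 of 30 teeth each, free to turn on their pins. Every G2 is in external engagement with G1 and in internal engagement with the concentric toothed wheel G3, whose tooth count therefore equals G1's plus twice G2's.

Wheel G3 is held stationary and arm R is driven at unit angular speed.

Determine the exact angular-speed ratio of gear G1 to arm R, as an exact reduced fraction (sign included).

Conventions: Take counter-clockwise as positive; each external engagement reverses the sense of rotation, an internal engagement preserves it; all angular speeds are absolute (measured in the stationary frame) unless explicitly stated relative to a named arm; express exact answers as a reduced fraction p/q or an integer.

23/4

planetary set (16T centre, 30T on arm, 76T internal) — Willis relation
ring teeth: 16 + 2·30 = 76
16(ω_sun−ω_arm) = −76(ω_ring−ω_arm),  ω_ring = 0, ω_arm = 1
ω_sun = 1 − (76/16)(0−1) = 23/4
ω_out/ω_in = 23/4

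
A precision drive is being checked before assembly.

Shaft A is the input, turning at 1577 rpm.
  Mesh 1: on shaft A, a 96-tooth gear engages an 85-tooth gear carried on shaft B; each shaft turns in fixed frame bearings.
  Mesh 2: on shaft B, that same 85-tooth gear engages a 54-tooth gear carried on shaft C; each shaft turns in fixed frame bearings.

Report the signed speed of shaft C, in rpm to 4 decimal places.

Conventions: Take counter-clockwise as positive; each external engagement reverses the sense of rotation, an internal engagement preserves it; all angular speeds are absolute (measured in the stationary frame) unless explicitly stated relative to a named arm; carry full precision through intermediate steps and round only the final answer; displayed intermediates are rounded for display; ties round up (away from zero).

+2803.5556 rpm

class = fixed-axis compound train [2 meshes; 2 ratios multiply, 2 sense flips]
mesh 1 [96T→85T]: ω = 1577.0000×96/85 = 1781.0824 rpm, sense flips to −
mesh 2 [85T→54T]: ω = 1781.0824×85/54 = 2803.5556 rpm, sense flips to +
signed output speed = +2803.5556 rpm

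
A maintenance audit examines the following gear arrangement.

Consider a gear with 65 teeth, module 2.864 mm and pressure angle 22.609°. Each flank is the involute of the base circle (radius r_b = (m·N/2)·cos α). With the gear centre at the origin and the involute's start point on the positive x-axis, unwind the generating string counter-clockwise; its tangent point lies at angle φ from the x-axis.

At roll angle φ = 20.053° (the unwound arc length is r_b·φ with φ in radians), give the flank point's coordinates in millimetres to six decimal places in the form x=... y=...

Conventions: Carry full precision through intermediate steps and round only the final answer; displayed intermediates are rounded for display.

x=91.029459 y=1.212965

recognized (one wheel, involute flank): single-mesh tooth geometry, m = 2.864, N = 65
pitch radius r_p = m·N/2 = 2.864·65/2 = 93.080000
base radius r_b = r_p·cos α = 93.080000·cos 22.609° = 85.926787
roll angle φ = 20.053° = 0.34999087 rad
x = r_b·(cos φ + φ·sin φ) = 91.029459
y = r_b·(sin φ − φ·cos φ) = 1.212965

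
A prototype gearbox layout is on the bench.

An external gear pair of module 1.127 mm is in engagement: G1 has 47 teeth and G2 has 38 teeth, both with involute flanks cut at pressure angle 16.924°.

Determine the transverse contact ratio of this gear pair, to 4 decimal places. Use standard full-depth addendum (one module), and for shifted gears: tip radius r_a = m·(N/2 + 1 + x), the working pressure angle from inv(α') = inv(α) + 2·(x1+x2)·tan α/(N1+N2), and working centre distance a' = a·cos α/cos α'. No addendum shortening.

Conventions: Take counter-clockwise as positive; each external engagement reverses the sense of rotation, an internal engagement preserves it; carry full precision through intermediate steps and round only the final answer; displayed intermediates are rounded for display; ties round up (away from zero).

1.8987

recognized (one external pair, fixed centres): single-mesh tooth geometry, m = 1.127, N1 = 47, N2 = 38
base radii: r_b1 = 25.337502, r_b2 = 20.485640
tip radii: r_a1 = 27.611500, r_a2 = 22.540000
no profile shift: α' = α, a' = a
action lengths: √(r_a1²−r_b1²) = 10.972963, √(r_a2²−r_b2²) = 9.401604
base pitch p_b = π·m·cos α = 3.387239
CR = (10.972963 + 9.401604 − 47.897500·sin 16.92400°)/3.387239 = 1.898733
contact ratio ≈ 1.8987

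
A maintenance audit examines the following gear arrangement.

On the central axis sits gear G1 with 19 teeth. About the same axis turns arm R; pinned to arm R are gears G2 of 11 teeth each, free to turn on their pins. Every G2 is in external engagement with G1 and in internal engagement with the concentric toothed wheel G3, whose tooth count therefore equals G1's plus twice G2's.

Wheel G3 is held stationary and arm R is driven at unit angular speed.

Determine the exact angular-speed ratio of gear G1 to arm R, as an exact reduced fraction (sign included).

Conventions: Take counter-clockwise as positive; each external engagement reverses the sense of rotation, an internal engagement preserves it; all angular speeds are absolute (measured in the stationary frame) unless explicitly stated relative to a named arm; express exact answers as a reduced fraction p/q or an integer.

60/19

class = planetary set [G3 = 19+2·11 = 41; Willis about the carrier]
ring teeth: 19 + 2·11 = 41
19(ω_sun−ω_arm) = −41(ω_ring−ω_arm),  ω_ring = 0, ω_arm = 1
ω_sun = 1 − (41/19)(0−1) = 60/19
ω_out/ω_in = 60/19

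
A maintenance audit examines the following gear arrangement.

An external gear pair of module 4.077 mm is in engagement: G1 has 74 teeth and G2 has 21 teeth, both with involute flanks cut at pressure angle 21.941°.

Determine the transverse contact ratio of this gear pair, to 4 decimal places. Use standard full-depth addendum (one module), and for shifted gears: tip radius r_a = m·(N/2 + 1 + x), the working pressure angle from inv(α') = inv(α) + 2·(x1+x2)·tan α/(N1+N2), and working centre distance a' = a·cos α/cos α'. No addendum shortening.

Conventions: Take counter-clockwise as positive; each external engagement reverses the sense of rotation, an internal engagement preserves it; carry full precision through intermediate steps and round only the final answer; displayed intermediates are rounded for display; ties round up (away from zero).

single-mesh involute tooth geometry (74T engaging 21T at module 4.077)
base radii: r_b1 = 139.922873, r_b2 = 39.707842
tip radii: r_a1 = 154.926000, r_a2 = 46.885500
no profile shift: α' = α, a' = a
action lengths: √(r_a1²−r_b1²) = 66.510564, √(r_a2²−r_b2²) = 24.930651
base pitch p_b = π·m·cos α = 11.880559
CR = (66.510564 + 24.930651 − 193.657500·sin 21.94100°)/11.880559 = 1.606050
contact ratio ≈ 1.6061

1.6061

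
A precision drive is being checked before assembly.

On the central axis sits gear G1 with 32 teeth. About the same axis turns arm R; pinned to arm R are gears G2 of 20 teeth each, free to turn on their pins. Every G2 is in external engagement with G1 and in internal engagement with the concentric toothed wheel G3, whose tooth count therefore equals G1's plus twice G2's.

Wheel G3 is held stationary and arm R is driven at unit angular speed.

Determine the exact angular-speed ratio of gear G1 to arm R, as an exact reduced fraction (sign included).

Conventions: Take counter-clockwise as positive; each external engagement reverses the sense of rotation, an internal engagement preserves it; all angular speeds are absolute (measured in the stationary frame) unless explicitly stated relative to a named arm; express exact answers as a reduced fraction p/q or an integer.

planetary set (32T centre, 20T on arm, 72T internal) — Willis relation
ring teeth: 32 + 2·20 = 72
32(ω_sun−ω_arm) = −72(ω_ring−ω_arm),  ω_ring = 0, ω_arm = 1
ω_sun = 1 − (72/32)(0−1) = 13/4
ω_out/ω_in = 13/4

13/4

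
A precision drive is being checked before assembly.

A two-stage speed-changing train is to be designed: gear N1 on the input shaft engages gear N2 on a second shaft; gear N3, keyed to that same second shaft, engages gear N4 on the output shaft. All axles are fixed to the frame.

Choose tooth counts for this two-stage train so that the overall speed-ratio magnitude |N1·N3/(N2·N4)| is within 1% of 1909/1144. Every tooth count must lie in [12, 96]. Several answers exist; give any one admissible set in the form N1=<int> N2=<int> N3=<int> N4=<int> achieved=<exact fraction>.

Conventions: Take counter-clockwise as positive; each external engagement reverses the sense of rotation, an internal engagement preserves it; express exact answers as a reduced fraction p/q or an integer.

N1=23 N2=13 N3=83 N4=88 achieved=1909/1144

design class (target 1909/1144): fixed-axis compound train
target = 1909/1144 in lowest terms: an exact hit needs N1·N3 = k·1909 and N2·N4 = k·1144 for one integer k, every count in [12, 96]; additionally prefer no 1:1 stage (N1 ≠ N2, N3 ≠ N4)
k = 1: N1·N3 = 1909 = 23·83, N2·N4 = 1144 = 13·88
achieved = 23·83/(13·88) = 1909/1144; |achieved − target| = 0 ≤ 1909/114400 ✓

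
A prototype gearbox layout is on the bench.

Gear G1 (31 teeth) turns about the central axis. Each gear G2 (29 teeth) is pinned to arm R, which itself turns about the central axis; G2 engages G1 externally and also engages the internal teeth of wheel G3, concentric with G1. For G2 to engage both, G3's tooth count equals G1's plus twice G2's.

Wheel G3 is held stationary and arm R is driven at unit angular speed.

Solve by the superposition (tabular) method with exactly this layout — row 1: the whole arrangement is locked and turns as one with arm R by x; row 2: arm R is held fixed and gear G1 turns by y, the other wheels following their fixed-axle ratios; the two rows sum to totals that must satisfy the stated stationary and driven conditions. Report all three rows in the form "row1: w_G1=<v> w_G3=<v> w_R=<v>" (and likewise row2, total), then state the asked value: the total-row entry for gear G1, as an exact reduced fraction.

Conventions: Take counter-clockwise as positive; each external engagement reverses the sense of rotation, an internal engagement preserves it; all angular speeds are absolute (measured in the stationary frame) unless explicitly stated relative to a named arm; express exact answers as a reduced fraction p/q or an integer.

row1: w_G1=1 w_G3=1 w_R=1
row2: w_G1=89/31 w_G3=-1 w_R=0
total: w_G1=120/31 w_G3=0 w_R=1
asked value: 120/31

planetary set (31T centre, 29T on arm, 89T internal) — Willis relation
row 1: whole set turns with the arm by x
row 2: sun turns y, ring = −(31/89)·y, arm 0
boundary: total ω_ring = x − (31/89)·y = 0 and total ω_arm = x = 1  ⇒  y = 89/31, x = 1
row 2 ring = −(31/89)·89/31 = -1
totals (row 1 + row 2): sun 1 + 89/31 = 120/31, ring 1 + (-1) = 0, arm 1 + 0 = 1
asked cell (total, sun) = 120/31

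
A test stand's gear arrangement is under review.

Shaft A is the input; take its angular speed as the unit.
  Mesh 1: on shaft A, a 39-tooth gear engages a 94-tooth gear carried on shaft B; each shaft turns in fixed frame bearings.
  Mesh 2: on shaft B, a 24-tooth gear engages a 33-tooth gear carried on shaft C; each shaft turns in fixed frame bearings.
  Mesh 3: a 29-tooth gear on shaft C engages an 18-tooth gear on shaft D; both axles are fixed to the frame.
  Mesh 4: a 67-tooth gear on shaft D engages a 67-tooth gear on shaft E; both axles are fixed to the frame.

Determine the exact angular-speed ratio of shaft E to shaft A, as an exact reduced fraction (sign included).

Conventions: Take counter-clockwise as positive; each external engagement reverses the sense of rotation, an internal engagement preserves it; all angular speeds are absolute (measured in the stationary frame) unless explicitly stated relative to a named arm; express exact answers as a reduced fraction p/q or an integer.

754/1551

class = fixed-axis compound train [4 meshes; 4 ratios multiply, 4 sense flips]
mesh 1 [39T→94T]: running ratio 39/94, sense −
mesh 2 [24T→33T]: running ratio 156/517, sense +
mesh 3 [29T→18T]: running ratio 754/1551, sense −
mesh 4 [67T→67T]: running ratio 754/1551, sense +
ω_out/ω_in = 754/1551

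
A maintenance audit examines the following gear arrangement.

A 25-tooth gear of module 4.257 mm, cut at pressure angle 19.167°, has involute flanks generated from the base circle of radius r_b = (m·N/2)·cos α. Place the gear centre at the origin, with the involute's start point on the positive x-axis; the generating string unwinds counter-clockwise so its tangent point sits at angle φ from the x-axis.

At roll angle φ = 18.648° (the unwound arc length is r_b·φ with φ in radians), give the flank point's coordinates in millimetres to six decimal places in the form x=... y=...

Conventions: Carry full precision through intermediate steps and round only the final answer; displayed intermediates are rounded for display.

recognized (one wheel, involute flank): single-mesh tooth geometry, m = 4.257, N = 25
pitch radius r_p = m·N/2 = 4.257·25/2 = 53.212500
base radius r_b = r_p·cos α = 53.212500·cos 19.167° = 50.262698
roll angle φ = 18.648° = 0.32546900 rad
x = r_b·(cos φ + φ·sin φ) = 52.854777
y = r_b·(sin φ − φ·cos φ) = 0.571539

x=52.854777 y=0.571539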